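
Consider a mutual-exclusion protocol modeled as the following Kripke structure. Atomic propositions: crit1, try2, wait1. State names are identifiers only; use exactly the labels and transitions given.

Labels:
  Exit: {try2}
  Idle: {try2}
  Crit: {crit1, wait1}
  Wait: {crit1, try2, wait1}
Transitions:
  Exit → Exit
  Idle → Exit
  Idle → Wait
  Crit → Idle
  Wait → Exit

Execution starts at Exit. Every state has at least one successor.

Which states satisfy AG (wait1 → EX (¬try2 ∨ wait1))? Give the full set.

States satisfying wait1 → EX (¬try2 ∨ wait1): {Exit, Idle}.
States satisfying AG (wait1 → EX (¬try2 ∨ wait1)): {Exit}.

{Exit}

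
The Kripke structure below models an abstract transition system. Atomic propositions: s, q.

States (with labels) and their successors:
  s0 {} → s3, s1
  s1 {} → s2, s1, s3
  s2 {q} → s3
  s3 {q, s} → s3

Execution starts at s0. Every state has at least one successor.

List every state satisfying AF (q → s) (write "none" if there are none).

{s0, s1, s2, s3}

States satisfying q → s: {s0, s1, s3}.
States satisfying AF (q → s): {s0, s1, s2, s3}.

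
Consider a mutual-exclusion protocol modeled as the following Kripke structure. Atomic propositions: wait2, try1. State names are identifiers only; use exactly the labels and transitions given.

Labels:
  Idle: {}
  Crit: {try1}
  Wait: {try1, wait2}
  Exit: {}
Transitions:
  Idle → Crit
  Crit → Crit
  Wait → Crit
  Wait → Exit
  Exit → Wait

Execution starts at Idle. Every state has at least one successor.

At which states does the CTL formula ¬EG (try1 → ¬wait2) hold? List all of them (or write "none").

States satisfying try1 → ¬wait2: {Idle, Crit, Exit}.
States satisfying EG (try1 → ¬wait2): {Idle, Crit}.
States satisfying ¬EG (try1 → ¬wait2): {Wait, Exit}.

{Wait, Exit}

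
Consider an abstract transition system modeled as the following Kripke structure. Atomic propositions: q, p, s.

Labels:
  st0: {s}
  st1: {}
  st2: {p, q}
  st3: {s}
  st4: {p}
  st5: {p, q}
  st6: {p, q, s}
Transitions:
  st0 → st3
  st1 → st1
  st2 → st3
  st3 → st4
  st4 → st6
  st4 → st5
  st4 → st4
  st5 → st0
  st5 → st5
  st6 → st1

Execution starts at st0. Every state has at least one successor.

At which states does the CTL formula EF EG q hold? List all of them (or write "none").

{st0, st2, st3, st4, st5}

States satisfying EG q: {st5}.
States satisfying EF EG q: {st0, st2, st3, st4, st5}.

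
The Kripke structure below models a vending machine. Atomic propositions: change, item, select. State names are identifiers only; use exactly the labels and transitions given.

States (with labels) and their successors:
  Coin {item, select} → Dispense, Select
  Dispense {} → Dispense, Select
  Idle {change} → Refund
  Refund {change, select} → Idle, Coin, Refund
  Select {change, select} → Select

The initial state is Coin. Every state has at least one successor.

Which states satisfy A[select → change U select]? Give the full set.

{Coin, Idle, Refund, Select}

States satisfying select → change: {Dispense, Idle, Refund, Select}.
States satisfying select: {Coin, Refund, Select}.
States satisfying A[select → change U select]: {Coin, Idle, Refund, Select}.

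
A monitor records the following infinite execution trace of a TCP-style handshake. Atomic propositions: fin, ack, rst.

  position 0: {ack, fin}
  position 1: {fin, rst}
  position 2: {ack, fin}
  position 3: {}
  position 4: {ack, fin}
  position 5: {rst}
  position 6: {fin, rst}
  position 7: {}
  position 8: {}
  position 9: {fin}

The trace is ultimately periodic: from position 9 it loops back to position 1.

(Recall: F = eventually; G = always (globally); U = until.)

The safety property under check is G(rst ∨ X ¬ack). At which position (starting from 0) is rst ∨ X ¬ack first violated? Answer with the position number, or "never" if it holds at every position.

Check rst ∨ X ¬ack at each position in order: 0 ✓, 1 ✓, 2 ✓.
At position 3 the labels are {} and the next position 4 has {ack, fin}, so rst ∨ X ¬ack is false there. This is the first violation.

3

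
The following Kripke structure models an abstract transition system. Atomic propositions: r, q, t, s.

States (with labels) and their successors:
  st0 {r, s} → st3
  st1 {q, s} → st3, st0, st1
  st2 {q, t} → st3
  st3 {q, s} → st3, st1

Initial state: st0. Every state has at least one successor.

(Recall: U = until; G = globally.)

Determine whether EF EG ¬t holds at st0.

States satisfying EG ¬t: {st0, st1, st3}.
States satisfying EF EG ¬t: {st0, st1, st2, st3}.
Some path from st0 reaches a state where EG ¬t holds.
st0 ∈ Sat(EF EG ¬t).

Holds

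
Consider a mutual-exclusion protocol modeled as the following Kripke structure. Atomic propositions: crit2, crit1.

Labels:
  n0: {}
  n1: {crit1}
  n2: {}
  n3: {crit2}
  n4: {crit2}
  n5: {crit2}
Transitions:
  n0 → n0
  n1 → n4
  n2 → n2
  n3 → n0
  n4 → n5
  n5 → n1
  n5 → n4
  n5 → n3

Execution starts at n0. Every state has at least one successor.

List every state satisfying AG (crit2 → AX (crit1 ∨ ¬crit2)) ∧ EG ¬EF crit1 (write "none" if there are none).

States satisfying crit2 → AX (crit1 ∨ ¬crit2): {n0, n1, n2, n3}.
States satisfying AG (crit2 → AX (crit1 ∨ ¬crit2)): {n0, n2, n3}.
States satisfying ¬EF crit1: {n0, n2, n3}.
States satisfying EG ¬EF crit1: {n0, n2, n3}.
States satisfying AG (crit2 → AX (crit1 ∨ ¬crit2)) ∧ EG ¬EF crit1: {n0, n2, n3}.

{n0, n2, n3}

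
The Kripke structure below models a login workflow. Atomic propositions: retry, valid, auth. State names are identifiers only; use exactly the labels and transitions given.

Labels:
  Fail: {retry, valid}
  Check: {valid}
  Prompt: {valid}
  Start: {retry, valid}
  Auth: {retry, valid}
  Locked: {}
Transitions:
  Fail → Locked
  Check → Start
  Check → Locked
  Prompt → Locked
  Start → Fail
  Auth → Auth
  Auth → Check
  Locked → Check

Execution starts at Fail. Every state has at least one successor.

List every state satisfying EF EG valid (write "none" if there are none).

{Auth}

States satisfying EG valid: {Auth}.
States satisfying EF EG valid: {Auth}.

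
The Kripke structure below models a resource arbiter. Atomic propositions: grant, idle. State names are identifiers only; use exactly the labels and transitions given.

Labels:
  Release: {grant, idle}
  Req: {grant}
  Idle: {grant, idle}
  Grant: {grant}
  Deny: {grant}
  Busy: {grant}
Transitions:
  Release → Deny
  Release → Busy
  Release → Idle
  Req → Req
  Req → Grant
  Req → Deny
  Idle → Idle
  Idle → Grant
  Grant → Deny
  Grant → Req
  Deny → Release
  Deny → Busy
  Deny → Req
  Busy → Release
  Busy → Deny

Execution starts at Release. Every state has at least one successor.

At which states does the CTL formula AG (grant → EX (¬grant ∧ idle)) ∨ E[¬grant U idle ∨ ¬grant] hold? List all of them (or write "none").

States satisfying grant → EX (¬grant ∧ idle): ∅.
States satisfying AG (grant → EX (¬grant ∧ idle)): ∅.
States satisfying ¬grant: ∅.
States satisfying idle ∨ ¬grant: {Release, Idle}.
States satisfying E[¬grant U idle ∨ ¬grant]: {Release, Idle}.
States satisfying AG (grant → EX (¬grant ∧ idle)) ∨ E[¬grant U idle ∨ ¬grant]: {Release, Idle}.

{Release, Idle}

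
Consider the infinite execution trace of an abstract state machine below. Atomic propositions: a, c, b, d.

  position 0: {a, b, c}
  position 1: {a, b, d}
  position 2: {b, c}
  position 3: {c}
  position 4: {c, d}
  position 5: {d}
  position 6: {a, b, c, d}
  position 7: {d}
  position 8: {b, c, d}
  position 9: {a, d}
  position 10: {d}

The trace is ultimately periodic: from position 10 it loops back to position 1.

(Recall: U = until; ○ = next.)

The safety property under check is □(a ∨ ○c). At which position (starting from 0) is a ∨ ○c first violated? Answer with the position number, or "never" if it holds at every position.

4

Check a ∨ ○c at each position in order: 0 ✓, 1 ✓, 2 ✓, 3 ✓.
At position 4 the labels are {c, d} and the next position 5 has {d}, so a ∨ ○c is false there. This is the first violation.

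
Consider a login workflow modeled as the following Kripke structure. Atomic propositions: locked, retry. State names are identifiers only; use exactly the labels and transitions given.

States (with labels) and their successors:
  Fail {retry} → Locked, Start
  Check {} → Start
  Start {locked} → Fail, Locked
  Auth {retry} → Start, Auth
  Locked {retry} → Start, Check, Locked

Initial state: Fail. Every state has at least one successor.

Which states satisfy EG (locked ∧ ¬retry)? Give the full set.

States satisfying locked ∧ ¬retry: {Start}.
States satisfying EG (locked ∧ ¬retry): ∅.

none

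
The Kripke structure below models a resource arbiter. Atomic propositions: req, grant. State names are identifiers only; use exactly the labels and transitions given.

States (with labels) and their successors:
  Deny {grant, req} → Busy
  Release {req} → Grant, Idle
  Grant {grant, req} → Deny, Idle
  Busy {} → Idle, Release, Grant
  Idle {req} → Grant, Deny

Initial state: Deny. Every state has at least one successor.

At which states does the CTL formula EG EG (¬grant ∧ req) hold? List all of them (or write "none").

none

States satisfying EG (¬grant ∧ req): ∅.
States satisfying EG EG (¬grant ∧ req): ∅.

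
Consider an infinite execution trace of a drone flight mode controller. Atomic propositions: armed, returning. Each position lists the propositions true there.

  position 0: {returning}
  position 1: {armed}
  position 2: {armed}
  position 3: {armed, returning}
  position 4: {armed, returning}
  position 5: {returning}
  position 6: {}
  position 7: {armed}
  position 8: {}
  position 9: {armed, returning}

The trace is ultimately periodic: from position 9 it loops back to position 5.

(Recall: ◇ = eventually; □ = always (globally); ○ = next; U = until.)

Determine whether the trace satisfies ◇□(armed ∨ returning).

Violated

□(armed ∨ returning) is false at every position 0..9, so it never becomes true and ◇□(armed ∨ returning) fails.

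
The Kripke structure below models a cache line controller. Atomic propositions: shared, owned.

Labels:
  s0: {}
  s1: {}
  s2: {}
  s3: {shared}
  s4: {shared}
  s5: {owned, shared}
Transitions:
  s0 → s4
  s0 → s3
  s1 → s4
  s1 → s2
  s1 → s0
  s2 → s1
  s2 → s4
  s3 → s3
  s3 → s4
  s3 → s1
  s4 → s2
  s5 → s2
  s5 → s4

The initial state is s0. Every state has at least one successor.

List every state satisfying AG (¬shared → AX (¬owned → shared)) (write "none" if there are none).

States satisfying ¬shared → AX (¬owned → shared): {s0, s3, s4, s5}.
States satisfying AG (¬shared → AX (¬owned → shared)): ∅.

none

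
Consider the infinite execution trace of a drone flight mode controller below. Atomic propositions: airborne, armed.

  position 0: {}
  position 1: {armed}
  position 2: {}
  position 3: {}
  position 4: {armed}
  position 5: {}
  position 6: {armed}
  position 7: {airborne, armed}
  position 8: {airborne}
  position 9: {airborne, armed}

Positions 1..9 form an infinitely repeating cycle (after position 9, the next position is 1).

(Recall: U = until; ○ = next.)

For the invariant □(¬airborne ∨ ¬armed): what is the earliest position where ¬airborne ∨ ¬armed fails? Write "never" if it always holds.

7

Check ¬airborne ∨ ¬armed at each position in order: 0 ✓, 1 ✓, 2 ✓, 3 ✓, 4 ✓, 5 ✓, 6 ✓.
At position 7 the labels are {airborne, armed}, so ¬airborne ∨ ¬armed is false there. This is the first violation.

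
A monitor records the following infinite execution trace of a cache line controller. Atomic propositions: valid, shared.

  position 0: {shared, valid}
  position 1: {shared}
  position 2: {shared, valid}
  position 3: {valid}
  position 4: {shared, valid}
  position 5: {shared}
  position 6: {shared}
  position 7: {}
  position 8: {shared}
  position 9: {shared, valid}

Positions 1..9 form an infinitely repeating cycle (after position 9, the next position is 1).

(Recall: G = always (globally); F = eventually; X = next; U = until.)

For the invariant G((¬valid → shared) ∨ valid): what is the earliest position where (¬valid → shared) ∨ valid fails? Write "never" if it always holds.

7

Check (¬valid → shared) ∨ valid at each position in order: 0 ✓, 1 ✓, 2 ✓, 3 ✓, 4 ✓, 5 ✓, 6 ✓.
At position 7 the labels are {}, so (¬valid → shared) ∨ valid is false there. This is the first violation.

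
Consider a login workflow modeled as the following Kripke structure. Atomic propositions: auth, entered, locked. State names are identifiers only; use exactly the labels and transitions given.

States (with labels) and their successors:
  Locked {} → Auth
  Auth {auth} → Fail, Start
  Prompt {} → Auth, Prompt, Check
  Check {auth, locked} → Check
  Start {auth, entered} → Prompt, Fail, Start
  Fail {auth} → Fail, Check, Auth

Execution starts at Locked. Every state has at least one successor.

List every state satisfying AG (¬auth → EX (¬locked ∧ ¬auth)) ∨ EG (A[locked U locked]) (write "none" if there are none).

{Auth, Prompt, Check, Start, Fail}

States satisfying ¬auth → EX (¬locked ∧ ¬auth): {Auth, Prompt, Check, Start, Fail}.
States satisfying AG (¬auth → EX (¬locked ∧ ¬auth)): {Auth, Prompt, Check, Start, Fail}.
States satisfying A[locked U locked]: {Check}.
States satisfying EG (A[locked U locked]): {Check}.
States satisfying AG (¬auth → EX (¬locked ∧ ¬auth)) ∨ EG (A[locked U locked]): {Auth, Prompt, Check, Start, Fail}.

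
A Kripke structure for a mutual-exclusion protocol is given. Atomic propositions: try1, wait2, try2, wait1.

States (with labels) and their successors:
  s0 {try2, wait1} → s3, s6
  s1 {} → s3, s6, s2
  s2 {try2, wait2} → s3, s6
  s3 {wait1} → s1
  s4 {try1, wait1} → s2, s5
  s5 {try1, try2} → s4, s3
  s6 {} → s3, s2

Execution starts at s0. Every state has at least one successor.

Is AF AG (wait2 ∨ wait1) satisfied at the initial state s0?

States satisfying AG (wait2 ∨ wait1): ∅.
States satisfying AF AG (wait2 ∨ wait1): ∅.
There is a path from s0 along which AG (wait2 ∨ wait1) never holds.
s0 ∉ Sat(AF AG (wait2 ∨ wait1)).

Does not hold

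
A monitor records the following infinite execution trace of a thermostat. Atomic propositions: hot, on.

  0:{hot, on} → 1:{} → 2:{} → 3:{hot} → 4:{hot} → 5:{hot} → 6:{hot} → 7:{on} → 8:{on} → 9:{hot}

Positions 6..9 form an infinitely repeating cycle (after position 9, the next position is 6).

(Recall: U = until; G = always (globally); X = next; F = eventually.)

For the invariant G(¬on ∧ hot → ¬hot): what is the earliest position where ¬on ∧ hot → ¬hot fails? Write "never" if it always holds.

3

Check ¬on ∧ hot → ¬hot at each position in order: 0 ✓, 1 ✓, 2 ✓.
At position 3 the labels are {hot}, so ¬on ∧ hot → ¬hot is false there. This is the first violation.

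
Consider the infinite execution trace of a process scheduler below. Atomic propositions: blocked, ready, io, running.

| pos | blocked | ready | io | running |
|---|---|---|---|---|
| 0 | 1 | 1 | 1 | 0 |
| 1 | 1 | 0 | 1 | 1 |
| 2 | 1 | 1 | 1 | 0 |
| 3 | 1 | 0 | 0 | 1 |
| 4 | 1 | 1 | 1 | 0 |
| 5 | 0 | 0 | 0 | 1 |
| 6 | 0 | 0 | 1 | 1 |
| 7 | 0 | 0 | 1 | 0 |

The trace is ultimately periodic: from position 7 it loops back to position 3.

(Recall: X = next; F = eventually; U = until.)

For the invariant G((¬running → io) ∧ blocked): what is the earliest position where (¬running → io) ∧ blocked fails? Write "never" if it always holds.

Check (¬running → io) ∧ blocked at each position in order: 0 ✓, 1 ✓, 2 ✓, 3 ✓, 4 ✓.
At position 5 the labels are {running}, so (¬running → io) ∧ blocked is false there. This is the first violation.

5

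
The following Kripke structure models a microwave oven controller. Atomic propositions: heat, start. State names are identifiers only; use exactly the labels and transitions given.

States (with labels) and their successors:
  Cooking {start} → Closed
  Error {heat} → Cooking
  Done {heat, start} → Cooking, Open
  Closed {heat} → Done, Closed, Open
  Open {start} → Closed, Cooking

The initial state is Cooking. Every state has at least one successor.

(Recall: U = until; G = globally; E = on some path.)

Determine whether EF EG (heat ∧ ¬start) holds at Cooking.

States satisfying EG (heat ∧ ¬start): {Closed}.
States satisfying EF EG (heat ∧ ¬start): {Cooking, Error, Done, Closed, Open}.
Some path from Cooking reaches a state where EG (heat ∧ ¬start) holds.
Cooking ∈ Sat(EF EG (heat ∧ ¬start)).

Yes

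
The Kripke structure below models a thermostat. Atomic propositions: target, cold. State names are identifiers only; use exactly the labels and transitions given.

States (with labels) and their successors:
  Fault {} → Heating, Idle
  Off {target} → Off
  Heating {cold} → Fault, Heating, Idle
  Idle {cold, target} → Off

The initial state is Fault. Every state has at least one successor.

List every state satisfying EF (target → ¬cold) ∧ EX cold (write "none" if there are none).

{Fault, Heating}

States satisfying target → ¬cold: {Fault, Off, Heating}.
States satisfying EF (target → ¬cold): {Fault, Off, Heating, Idle}.
States satisfying cold: {Heating, Idle}.
States satisfying EX cold: {Fault, Heating}.
States satisfying EF (target → ¬cold) ∧ EX cold: {Fault, Heating}.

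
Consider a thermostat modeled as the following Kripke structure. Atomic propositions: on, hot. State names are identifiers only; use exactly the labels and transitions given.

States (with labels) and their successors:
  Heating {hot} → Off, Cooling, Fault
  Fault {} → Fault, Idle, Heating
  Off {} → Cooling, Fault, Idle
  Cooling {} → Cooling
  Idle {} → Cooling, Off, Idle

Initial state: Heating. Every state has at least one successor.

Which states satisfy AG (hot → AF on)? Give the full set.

{Cooling}

States satisfying hot → AF on: {Fault, Off, Cooling, Idle}.
States satisfying AG (hot → AF on): {Cooling}.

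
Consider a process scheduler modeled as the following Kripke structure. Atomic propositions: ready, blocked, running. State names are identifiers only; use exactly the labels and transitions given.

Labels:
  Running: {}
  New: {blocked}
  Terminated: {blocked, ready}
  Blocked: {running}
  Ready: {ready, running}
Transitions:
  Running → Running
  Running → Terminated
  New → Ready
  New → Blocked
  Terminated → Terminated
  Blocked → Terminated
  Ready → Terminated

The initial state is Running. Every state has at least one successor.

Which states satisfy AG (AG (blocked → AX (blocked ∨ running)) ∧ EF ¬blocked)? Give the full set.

States satisfying AG (AG (blocked → AX (blocked ∨ running)) ∧ EF ¬blocked): ∅.

none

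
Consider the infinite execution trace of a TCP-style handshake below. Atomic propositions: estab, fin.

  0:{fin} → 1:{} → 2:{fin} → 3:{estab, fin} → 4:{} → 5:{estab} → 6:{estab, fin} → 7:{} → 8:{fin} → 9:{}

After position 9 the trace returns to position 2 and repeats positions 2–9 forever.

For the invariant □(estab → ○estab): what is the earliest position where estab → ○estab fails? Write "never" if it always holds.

Check estab → ○estab at each position in order: 0 ✓, 1 ✓, 2 ✓.
At position 3 the labels are {estab, fin} and the next position 4 has {}, so estab → ○estab is false there. This is the first violation.

3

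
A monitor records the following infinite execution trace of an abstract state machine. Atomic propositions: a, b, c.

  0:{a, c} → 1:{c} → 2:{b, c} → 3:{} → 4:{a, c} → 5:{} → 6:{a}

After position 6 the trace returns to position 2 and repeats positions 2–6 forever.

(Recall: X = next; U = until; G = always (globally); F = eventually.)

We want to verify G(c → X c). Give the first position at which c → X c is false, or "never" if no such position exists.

Check c → X c at each position in order: 0 ✓, 1 ✓.
At position 2 the labels are {b, c} and the next position 3 has {}, so c → X c is false there. This is the first violation.

2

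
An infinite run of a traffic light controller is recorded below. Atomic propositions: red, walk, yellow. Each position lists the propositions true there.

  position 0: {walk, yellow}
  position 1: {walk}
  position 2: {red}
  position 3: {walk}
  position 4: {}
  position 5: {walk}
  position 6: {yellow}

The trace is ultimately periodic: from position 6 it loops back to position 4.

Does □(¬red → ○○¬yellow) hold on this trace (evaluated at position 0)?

Violated

¬red → ○○¬yellow must hold at every position from 0 onward. It fails at position 4, so □(¬red → ○○¬yellow) is false.
Positions where ¬red holds: 0, 1, 3, 4, 5, 6.
Check ○○¬yellow at each: 0→ok, 1→ok, 3→ok, 4→fails, 5→ok, 6→ok.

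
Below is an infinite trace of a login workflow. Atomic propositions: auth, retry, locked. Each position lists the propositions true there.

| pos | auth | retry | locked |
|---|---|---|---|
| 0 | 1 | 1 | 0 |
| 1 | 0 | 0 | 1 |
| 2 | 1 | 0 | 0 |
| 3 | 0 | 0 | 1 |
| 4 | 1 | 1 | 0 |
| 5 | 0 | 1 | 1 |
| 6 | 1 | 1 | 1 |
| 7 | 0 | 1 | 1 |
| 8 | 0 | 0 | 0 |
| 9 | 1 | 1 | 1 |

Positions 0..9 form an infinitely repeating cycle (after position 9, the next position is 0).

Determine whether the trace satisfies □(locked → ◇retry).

Yes

locked → ◇retry holds at every position 0..9, and those are all positions ever visited, so □(locked → ◇retry) holds.
Positions where locked holds: 1, 3, 5, 6, 7, 9.
Check ◇retry at each: 1→ok, 3→ok, 5→ok, 6→ok, 7→ok, 9→ok.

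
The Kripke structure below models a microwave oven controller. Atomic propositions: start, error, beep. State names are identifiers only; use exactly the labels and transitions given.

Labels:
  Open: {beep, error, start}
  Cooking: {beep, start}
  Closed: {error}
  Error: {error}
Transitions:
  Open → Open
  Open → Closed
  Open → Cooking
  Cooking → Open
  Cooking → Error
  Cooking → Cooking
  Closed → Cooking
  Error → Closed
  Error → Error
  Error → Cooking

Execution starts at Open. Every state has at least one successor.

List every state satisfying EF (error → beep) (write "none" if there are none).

{Open, Cooking, Closed, Error}

States satisfying error → beep: {Open, Cooking}.
States satisfying EF (error → beep): {Open, Cooking, Closed, Error}.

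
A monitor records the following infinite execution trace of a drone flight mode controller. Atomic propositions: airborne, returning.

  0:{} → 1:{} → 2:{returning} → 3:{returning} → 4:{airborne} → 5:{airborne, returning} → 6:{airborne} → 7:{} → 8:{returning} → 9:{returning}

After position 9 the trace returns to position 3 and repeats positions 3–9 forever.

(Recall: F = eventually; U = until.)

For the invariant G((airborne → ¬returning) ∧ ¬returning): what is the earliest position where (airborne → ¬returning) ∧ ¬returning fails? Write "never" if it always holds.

2

Check (airborne → ¬returning) ∧ ¬returning at each position in order: 0 ✓, 1 ✓.
At position 2 the labels are {returning}, so (airborne → ¬returning) ∧ ¬returning is false there. This is the first violation.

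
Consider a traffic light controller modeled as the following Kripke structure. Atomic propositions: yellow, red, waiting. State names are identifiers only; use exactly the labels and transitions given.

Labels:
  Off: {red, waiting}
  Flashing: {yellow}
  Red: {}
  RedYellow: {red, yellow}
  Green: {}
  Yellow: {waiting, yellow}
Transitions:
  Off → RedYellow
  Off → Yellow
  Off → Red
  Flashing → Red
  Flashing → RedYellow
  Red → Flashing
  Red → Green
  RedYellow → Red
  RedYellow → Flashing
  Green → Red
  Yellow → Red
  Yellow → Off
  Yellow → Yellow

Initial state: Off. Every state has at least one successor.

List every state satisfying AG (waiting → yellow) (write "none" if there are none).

{Flashing, Red, RedYellow, Green}

States satisfying waiting → yellow: {Flashing, Red, RedYellow, Green, Yellow}.
States satisfying AG (waiting → yellow): {Flashing, Red, RedYellow, Green}.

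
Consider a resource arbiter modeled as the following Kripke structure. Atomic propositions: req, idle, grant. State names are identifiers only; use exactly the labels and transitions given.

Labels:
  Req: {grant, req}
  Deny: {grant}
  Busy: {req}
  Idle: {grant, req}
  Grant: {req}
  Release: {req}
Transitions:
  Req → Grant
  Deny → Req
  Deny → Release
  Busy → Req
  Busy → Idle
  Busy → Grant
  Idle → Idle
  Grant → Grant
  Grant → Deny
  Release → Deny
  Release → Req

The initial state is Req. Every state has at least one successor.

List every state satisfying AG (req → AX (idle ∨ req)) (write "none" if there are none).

States satisfying req → AX (idle ∨ req): {Req, Deny, Busy, Idle}.
States satisfying AG (req → AX (idle ∨ req)): {Idle}.

{Idle}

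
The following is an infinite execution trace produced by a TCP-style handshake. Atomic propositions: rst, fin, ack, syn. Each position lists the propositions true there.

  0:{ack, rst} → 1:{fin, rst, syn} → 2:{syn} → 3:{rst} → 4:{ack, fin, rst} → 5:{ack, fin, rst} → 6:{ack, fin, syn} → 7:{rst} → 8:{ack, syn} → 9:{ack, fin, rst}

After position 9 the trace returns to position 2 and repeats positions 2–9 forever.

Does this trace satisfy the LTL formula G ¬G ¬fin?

¬G ¬fin holds at every position 0..9, and those are all positions ever visited, so G ¬G ¬fin holds.

Yes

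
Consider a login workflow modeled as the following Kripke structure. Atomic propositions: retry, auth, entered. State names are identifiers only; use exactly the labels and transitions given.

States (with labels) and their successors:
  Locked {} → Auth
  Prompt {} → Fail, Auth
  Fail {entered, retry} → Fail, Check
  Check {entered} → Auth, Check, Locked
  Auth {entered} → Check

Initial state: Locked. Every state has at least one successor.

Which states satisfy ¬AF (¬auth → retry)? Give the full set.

States satisfying ¬auth → retry: {Fail}.
States satisfying AF (¬auth → retry): {Fail}.
States satisfying ¬AF (¬auth → retry): {Locked, Prompt, Check, Auth}.

{Locked, Prompt, Check, Auth}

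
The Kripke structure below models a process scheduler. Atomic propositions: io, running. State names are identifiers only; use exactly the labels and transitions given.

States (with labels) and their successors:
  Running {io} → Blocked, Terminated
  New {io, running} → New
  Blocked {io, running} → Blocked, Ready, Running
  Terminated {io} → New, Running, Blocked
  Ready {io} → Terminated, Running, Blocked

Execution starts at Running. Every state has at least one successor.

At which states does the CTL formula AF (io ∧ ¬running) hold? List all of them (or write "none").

{Running, Terminated, Ready}

States satisfying io ∧ ¬running: {Running, Terminated, Ready}.
States satisfying AF (io ∧ ¬running): {Running, Terminated, Ready}.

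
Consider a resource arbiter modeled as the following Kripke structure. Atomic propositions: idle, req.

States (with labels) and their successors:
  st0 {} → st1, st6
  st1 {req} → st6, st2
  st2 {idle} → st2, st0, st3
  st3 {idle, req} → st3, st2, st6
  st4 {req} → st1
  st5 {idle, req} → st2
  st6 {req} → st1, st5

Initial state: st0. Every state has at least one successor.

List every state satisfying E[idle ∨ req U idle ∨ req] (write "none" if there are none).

States satisfying idle ∨ req: {st1, st2, st3, st4, st5, st6}.
States satisfying E[idle ∨ req U idle ∨ req]: {st1, st2, st3, st4, st5, st6}.

{st1, st2, st3, st4, st5, st6}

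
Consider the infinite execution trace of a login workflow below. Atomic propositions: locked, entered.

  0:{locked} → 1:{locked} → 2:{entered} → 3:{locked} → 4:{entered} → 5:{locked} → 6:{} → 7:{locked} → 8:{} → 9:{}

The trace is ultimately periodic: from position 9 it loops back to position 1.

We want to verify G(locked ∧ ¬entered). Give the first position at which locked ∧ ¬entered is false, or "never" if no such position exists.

2

Check locked ∧ ¬entered at each position in order: 0 ✓, 1 ✓.
At position 2 the labels are {entered}, so locked ∧ ¬entered is false there. This is the first violation.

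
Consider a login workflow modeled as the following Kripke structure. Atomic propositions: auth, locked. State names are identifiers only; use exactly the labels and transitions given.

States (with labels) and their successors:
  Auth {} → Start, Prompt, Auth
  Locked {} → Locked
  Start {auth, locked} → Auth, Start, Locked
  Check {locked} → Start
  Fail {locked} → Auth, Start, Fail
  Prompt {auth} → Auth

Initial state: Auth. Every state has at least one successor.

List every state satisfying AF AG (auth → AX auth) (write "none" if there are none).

{Locked}

States satisfying AG (auth → AX auth): {Locked}.
States satisfying AF AG (auth → AX auth): {Locked}.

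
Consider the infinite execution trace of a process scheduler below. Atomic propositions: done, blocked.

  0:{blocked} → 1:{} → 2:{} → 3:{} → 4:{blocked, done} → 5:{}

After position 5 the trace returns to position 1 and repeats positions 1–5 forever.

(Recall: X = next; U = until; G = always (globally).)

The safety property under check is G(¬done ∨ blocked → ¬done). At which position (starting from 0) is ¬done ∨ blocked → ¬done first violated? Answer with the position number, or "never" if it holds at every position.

4

Check ¬done ∨ blocked → ¬done at each position in order: 0 ✓, 1 ✓, 2 ✓, 3 ✓.
At position 4 the labels are {blocked, done}, so ¬done ∨ blocked → ¬done is false there. This is the first violation.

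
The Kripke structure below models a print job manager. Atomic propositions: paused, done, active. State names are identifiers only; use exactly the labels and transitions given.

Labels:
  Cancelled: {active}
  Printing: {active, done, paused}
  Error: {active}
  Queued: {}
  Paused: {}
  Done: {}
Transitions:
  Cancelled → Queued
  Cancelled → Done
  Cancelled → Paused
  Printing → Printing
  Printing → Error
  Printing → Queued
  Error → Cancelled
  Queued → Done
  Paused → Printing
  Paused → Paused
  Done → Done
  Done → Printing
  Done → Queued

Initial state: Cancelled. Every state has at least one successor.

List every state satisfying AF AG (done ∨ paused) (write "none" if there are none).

none

States satisfying AG (done ∨ paused): ∅.
States satisfying AF AG (done ∨ paused): ∅.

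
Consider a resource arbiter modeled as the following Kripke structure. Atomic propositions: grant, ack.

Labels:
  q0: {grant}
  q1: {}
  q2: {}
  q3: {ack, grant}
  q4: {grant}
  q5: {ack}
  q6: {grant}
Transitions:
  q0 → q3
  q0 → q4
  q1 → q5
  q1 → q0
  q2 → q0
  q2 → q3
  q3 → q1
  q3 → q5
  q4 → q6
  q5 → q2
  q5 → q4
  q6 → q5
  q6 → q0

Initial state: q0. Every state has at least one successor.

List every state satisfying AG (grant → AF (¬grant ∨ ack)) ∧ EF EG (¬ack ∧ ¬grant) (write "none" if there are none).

States satisfying grant → AF (¬grant ∨ ack): {q1, q2, q3, q5}.
States satisfying AG (grant → AF (¬grant ∨ ack)): ∅.
States satisfying EG (¬ack ∧ ¬grant): ∅.
States satisfying EF EG (¬ack ∧ ¬grant): ∅.
States satisfying AG (grant → AF (¬grant ∨ ack)) ∧ EF EG (¬ack ∧ ¬grant): ∅.

none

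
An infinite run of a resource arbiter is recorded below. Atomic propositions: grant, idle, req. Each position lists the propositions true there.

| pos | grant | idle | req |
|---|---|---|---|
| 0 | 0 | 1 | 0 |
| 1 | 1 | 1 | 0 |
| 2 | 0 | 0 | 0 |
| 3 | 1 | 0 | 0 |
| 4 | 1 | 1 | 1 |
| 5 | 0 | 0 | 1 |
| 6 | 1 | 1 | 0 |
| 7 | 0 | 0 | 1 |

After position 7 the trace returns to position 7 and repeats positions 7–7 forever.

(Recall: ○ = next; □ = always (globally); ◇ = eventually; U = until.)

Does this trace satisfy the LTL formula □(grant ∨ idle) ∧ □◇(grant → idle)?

grant ∨ idle must hold at every position from 0 onward. It fails at position 2, so □(grant ∨ idle) is false.
◇(grant → idle) holds at every position 0..7, and those are all positions ever visited, so □◇(grant → idle) holds.
At position 0: □(grant ∨ idle) is false; □◇(grant → idle) is true; so □(grant ∨ idle) ∧ □◇(grant → idle) is false.

No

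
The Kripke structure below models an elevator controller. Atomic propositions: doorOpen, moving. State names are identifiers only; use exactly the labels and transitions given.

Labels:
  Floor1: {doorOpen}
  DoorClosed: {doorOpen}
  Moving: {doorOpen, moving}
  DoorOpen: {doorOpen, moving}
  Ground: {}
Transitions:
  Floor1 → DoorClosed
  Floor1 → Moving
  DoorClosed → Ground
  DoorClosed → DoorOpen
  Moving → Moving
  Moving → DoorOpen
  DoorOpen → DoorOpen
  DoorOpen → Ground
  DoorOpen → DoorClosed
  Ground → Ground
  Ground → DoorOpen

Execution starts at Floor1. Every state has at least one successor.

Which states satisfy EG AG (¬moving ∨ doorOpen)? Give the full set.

States satisfying AG (¬moving ∨ doorOpen): {Floor1, DoorClosed, Moving, DoorOpen, Ground}.
States satisfying EG AG (¬moving ∨ doorOpen): {Floor1, DoorClosed, Moving, DoorOpen, Ground}.

{Floor1, DoorClosed, Moving, DoorOpen, Ground}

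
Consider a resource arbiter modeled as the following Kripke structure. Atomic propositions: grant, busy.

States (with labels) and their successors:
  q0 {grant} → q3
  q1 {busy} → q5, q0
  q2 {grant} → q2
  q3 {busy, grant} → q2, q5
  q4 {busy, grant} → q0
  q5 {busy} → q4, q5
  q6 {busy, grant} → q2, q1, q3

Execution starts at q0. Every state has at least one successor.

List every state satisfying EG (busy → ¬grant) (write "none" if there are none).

{q1, q2, q5}

States satisfying busy → ¬grant: {q0, q1, q2, q5}.
States satisfying EG (busy → ¬grant): {q1, q2, q5}.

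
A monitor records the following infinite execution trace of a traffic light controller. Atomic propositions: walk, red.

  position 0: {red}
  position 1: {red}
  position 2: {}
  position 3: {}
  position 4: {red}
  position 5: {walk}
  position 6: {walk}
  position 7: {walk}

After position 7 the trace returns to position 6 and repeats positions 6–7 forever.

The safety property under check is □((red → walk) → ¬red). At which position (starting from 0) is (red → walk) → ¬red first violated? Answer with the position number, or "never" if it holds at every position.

never

(red → walk) → ¬red holds at every position 0..7, and those are all the positions the trace ever visits, so the invariant □((red → walk) → ¬red) is never violated.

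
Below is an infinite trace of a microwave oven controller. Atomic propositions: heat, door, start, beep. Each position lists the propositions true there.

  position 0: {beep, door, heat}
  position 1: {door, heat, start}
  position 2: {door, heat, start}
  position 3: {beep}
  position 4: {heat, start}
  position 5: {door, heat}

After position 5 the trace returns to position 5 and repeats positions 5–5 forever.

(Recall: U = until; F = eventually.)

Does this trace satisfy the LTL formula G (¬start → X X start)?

Violated

¬start → X X start must hold at every position from 0 onward. It fails at position 3, so G (¬start → X X start) is false.
Positions where ¬start holds: 0, 3, 5.
Check X X start at each: 0→ok, 3→fails, 5→fails.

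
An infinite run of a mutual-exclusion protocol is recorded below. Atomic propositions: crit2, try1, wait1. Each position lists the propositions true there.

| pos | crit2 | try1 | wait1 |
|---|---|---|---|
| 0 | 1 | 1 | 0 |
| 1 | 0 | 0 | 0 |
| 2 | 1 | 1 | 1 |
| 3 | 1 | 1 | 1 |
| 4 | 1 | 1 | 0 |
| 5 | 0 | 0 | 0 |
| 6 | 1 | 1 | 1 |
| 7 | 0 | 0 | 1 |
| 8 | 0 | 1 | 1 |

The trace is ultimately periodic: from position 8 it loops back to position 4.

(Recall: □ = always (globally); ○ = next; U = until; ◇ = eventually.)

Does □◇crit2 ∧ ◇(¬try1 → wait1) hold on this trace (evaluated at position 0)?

Satisfied

◇crit2 holds at every position 0..8, and those are all positions ever visited, so □◇crit2 holds.
¬try1 → wait1 holds at position 0, which is reachable from 0, so ◇(¬try1 → wait1) holds.
At position 0: □◇crit2 is true; ◇(¬try1 → wait1) is true; so □◇crit2 ∧ ◇(¬try1 → wait1) is true.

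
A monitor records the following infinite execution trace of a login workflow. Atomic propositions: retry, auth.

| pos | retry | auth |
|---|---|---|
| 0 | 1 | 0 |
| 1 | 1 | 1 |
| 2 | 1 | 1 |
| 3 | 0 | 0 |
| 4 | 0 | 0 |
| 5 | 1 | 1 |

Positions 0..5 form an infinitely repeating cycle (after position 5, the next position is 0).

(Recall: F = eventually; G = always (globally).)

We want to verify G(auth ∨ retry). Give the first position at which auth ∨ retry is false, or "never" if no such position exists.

3

Check auth ∨ retry at each position in order: 0 ✓, 1 ✓, 2 ✓.
At position 3 the labels are {}, so auth ∨ retry is false there. This is the first violation.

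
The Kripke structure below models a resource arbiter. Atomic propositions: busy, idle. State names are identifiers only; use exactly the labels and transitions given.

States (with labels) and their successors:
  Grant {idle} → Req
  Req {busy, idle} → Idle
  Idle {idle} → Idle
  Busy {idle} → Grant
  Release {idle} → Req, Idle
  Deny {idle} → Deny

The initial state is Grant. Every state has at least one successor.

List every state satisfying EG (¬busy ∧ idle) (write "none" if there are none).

{Idle, Release, Deny}

States satisfying ¬busy ∧ idle: {Grant, Idle, Busy, Release, Deny}.
States satisfying EG (¬busy ∧ idle): {Idle, Release, Deny}.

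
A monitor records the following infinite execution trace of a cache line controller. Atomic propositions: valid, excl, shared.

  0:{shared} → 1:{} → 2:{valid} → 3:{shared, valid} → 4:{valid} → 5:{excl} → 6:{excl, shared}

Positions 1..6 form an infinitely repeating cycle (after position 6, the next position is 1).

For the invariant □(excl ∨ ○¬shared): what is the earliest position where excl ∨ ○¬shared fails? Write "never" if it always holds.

Check excl ∨ ○¬shared at each position in order: 0 ✓, 1 ✓.
At position 2 the labels are {valid} and the next position 3 has {shared, valid}, so excl ∨ ○¬shared is false there. This is the first violation.

2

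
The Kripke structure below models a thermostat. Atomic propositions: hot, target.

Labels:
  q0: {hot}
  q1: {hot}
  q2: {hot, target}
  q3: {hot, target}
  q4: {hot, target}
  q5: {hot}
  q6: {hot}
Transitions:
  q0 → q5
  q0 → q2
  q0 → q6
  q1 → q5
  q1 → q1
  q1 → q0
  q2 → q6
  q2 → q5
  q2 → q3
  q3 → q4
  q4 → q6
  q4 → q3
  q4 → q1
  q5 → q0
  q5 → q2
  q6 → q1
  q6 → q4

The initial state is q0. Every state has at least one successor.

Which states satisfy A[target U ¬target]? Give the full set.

{q0, q1, q5, q6}

States satisfying target: {q2, q3, q4}.
States satisfying ¬target: {q0, q1, q5, q6}.
States satisfying A[target U ¬target]: {q0, q1, q5, q6}.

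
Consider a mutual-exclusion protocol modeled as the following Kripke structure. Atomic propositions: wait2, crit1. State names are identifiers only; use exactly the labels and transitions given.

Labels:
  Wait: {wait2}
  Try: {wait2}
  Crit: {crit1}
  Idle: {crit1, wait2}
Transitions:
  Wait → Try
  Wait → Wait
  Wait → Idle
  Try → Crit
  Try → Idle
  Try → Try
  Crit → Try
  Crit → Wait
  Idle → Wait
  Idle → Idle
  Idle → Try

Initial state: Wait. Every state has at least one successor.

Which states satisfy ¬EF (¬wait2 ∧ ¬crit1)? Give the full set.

States satisfying ¬wait2 ∧ ¬crit1: ∅.
States satisfying EF (¬wait2 ∧ ¬crit1): ∅.
States satisfying ¬EF (¬wait2 ∧ ¬crit1): {Wait, Try, Crit, Idle}.

{Wait, Try, Crit, Idle}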